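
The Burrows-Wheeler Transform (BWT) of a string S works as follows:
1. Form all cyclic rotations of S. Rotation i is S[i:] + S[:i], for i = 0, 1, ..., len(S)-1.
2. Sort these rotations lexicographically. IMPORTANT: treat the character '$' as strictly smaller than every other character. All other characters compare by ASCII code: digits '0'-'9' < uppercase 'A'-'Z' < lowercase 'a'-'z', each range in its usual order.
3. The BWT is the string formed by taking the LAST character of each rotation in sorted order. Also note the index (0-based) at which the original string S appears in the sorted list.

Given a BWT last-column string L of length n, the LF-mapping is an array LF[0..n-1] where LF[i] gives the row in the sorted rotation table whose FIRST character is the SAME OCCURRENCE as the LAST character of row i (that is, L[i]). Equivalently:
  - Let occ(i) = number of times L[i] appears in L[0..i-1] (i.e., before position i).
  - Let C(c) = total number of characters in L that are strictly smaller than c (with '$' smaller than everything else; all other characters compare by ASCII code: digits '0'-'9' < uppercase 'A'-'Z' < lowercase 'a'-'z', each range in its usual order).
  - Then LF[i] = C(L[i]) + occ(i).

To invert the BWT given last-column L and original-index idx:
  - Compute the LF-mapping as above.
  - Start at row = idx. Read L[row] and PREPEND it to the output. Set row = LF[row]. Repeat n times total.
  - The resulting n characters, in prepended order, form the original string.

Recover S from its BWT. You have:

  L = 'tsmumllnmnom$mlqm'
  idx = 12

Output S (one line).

Answer: onmnmulslmmlmmqt$

Derivation:
LF mapping: 15 14 4 16 5 1 2 10 6 11 12 7 0 8 3 13 9
Walk LF starting at row 12, prepending L[row]:
  step 1: row=12, L[12]='$', prepend. Next row=LF[12]=0
  step 2: row=0, L[0]='t', prepend. Next row=LF[0]=15
  step 3: row=15, L[15]='q', prepend. Next row=LF[15]=13
  step 4: row=13, L[13]='m', prepend. Next row=LF[13]=8
  step 5: row=8, L[8]='m', prepend. Next row=LF[8]=6
  step 6: row=6, L[6]='l', prepend. Next row=LF[6]=2
  step 7: row=2, L[2]='m', prepend. Next row=LF[2]=4
  step 8: row=4, L[4]='m', prepend. Next row=LF[4]=5
  step 9: row=5, L[5]='l', prepend. Next row=LF[5]=1
  step 10: row=1, L[1]='s', prepend. Next row=LF[1]=14
  step 11: row=14, L[14]='l', prepend. Next row=LF[14]=3
  step 12: row=3, L[3]='u', prepend. Next row=LF[3]=16
  step 13: row=16, L[16]='m', prepend. Next row=LF[16]=9
  step 14: row=9, L[9]='n', prepend. Next row=LF[9]=11
  step 15: row=11, L[11]='m', prepend. Next row=LF[11]=7
  step 16: row=7, L[7]='n', prepend. Next row=LF[7]=10
  step 17: row=10, L[10]='o', prepend. Next row=LF[10]=12
Reversed output: onmnmulslmmlmmqt$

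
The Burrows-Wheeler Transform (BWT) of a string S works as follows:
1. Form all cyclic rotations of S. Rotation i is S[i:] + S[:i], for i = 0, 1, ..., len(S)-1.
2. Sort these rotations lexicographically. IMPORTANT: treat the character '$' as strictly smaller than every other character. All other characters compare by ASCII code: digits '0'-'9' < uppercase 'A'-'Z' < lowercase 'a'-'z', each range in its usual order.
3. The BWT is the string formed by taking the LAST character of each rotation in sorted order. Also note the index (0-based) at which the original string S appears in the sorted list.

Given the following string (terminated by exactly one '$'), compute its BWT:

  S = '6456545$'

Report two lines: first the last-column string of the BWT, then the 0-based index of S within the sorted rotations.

Answer: 556464$5
6

Derivation:
All 8 rotations (rotation i = S[i:]+S[:i]):
  rot[0] = 6456545$
  rot[1] = 456545$6
  rot[2] = 56545$64
  rot[3] = 6545$645
  rot[4] = 545$6456
  rot[5] = 45$64565
  rot[6] = 5$645654
  rot[7] = $6456545
Sorted (with $ < everything):
  sorted[0] = $6456545  (last char: '5')
  sorted[1] = 45$64565  (last char: '5')
  sorted[2] = 456545$6  (last char: '6')
  sorted[3] = 5$645654  (last char: '4')
  sorted[4] = 545$6456  (last char: '6')
  sorted[5] = 56545$64  (last char: '4')
  sorted[6] = 6456545$  (last char: '$')
  sorted[7] = 6545$645  (last char: '5')
Last column: 556464$5
Original string S is at sorted index 6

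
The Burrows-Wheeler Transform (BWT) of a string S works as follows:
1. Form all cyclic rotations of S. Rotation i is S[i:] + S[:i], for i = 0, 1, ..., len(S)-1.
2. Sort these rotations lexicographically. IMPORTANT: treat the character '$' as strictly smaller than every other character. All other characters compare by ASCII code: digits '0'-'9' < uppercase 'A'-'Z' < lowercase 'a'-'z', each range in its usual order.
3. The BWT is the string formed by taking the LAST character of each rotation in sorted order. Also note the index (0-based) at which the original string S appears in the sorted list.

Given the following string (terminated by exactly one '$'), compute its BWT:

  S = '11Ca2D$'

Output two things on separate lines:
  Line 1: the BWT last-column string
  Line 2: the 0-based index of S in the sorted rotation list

Answer: D$1a12C
1

Derivation:
All 7 rotations (rotation i = S[i:]+S[:i]):
  rot[0] = 11Ca2D$
  rot[1] = 1Ca2D$1
  rot[2] = Ca2D$11
  rot[3] = a2D$11C
  rot[4] = 2D$11Ca
  rot[5] = D$11Ca2
  rot[6] = $11Ca2D
Sorted (with $ < everything):
  sorted[0] = $11Ca2D  (last char: 'D')
  sorted[1] = 11Ca2D$  (last char: '$')
  sorted[2] = 1Ca2D$1  (last char: '1')
  sorted[3] = 2D$11Ca  (last char: 'a')
  sorted[4] = Ca2D$11  (last char: '1')
  sorted[5] = D$11Ca2  (last char: '2')
  sorted[6] = a2D$11C  (last char: 'C')
Last column: D$1a12C
Original string S is at sorted index 1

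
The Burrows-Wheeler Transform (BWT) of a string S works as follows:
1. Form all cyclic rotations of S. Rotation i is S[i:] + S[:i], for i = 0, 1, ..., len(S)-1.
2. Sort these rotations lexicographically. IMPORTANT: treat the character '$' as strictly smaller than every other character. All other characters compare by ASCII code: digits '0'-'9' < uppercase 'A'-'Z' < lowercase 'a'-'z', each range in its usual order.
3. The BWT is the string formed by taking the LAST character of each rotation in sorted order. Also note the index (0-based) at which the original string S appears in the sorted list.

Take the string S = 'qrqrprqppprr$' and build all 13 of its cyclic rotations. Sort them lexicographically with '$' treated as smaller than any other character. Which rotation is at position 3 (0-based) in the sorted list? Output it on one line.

Answer: prqppprr$qrqr

Derivation:
All 13 rotations (rotation i = S[i:]+S[:i]):
  rot[0] = qrqrprqppprr$
  rot[1] = rqrprqppprr$q
  rot[2] = qrprqppprr$qr
  rot[3] = rprqppprr$qrq
  rot[4] = prqppprr$qrqr
  rot[5] = rqppprr$qrqrp
  rot[6] = qppprr$qrqrpr
  rot[7] = ppprr$qrqrprq
  rot[8] = pprr$qrqrprqp
  rot[9] = prr$qrqrprqpp
  rot[10] = rr$qrqrprqppp
  rot[11] = r$qrqrprqpppr
  rot[12] = $qrqrprqppprr
Sorted (with $ < everything):
  sorted[0] = $qrqrprqppprr
  sorted[1] = ppprr$qrqrprq
  sorted[2] = pprr$qrqrprqp
  sorted[3] = prqppprr$qrqr
  sorted[4] = prr$qrqrprqpp
  sorted[5] = qppprr$qrqrpr
  sorted[6] = qrprqppprr$qr
  sorted[7] = qrqrprqppprr$
  sorted[8] = r$qrqrprqpppr
  sorted[9] = rprqppprr$qrq
  sorted[10] = rqppprr$qrqrp
  sorted[11] = rqrprqppprr$q
  sorted[12] = rr$qrqrprqppp
sorted[3] = prqppprr$qrqr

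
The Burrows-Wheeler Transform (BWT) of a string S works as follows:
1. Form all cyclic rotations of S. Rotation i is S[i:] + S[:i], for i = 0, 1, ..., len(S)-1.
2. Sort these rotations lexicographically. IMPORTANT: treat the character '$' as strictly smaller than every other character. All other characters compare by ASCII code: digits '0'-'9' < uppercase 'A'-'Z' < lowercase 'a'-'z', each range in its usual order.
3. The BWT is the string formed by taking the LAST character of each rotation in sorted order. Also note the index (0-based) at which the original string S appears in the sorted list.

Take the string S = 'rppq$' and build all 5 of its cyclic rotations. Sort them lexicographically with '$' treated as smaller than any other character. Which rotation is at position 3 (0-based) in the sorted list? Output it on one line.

All 5 rotations (rotation i = S[i:]+S[:i]):
  rot[0] = rppq$
  rot[1] = ppq$r
  rot[2] = pq$rp
  rot[3] = q$rpp
  rot[4] = $rppq
Sorted (with $ < everything):
  sorted[0] = $rppq
  sorted[1] = ppq$r
  sorted[2] = pq$rp
  sorted[3] = q$rpp
  sorted[4] = rppq$
sorted[3] = q$rpp

Answer: q$rpp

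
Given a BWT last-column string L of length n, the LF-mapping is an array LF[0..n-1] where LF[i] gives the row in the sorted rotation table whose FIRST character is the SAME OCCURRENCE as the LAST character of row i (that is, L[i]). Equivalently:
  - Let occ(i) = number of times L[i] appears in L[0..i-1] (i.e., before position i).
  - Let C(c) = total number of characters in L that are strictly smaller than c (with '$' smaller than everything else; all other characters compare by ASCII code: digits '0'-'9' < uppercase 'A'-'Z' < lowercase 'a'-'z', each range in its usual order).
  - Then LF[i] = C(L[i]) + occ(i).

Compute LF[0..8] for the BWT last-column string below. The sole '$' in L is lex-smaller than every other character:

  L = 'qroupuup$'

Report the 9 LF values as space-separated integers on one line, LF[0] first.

Char counts: '$':1, 'o':1, 'p':2, 'q':1, 'r':1, 'u':3
C (first-col start): C('$')=0, C('o')=1, C('p')=2, C('q')=4, C('r')=5, C('u')=6
L[0]='q': occ=0, LF[0]=C('q')+0=4+0=4
L[1]='r': occ=0, LF[1]=C('r')+0=5+0=5
L[2]='o': occ=0, LF[2]=C('o')+0=1+0=1
L[3]='u': occ=0, LF[3]=C('u')+0=6+0=6
L[4]='p': occ=0, LF[4]=C('p')+0=2+0=2
L[5]='u': occ=1, LF[5]=C('u')+1=6+1=7
L[6]='u': occ=2, LF[6]=C('u')+2=6+2=8
L[7]='p': occ=1, LF[7]=C('p')+1=2+1=3
L[8]='$': occ=0, LF[8]=C('$')+0=0+0=0

Answer: 4 5 1 6 2 7 8 3 0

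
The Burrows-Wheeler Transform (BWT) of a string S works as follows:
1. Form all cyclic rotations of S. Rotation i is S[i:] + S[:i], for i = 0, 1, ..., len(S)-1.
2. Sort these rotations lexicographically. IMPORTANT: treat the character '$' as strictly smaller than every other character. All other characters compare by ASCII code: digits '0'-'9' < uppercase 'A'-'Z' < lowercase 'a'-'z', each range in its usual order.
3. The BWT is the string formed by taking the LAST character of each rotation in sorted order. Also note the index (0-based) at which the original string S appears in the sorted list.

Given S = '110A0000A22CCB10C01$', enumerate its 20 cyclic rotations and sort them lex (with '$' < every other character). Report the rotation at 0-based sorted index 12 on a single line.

Answer: 22CCB10C01$110A0000A

Derivation:
All 20 rotations (rotation i = S[i:]+S[:i]):
  rot[0] = 110A0000A22CCB10C01$
  rot[1] = 10A0000A22CCB10C01$1
  rot[2] = 0A0000A22CCB10C01$11
  rot[3] = A0000A22CCB10C01$110
  rot[4] = 0000A22CCB10C01$110A
  rot[5] = 000A22CCB10C01$110A0
  rot[6] = 00A22CCB10C01$110A00
  rot[7] = 0A22CCB10C01$110A000
  rot[8] = A22CCB10C01$110A0000
  rot[9] = 22CCB10C01$110A0000A
  rot[10] = 2CCB10C01$110A0000A2
  rot[11] = CCB10C01$110A0000A22
  rot[12] = CB10C01$110A0000A22C
  rot[13] = B10C01$110A0000A22CC
  rot[14] = 10C01$110A0000A22CCB
  rot[15] = 0C01$110A0000A22CCB1
  rot[16] = C01$110A0000A22CCB10
  rot[17] = 01$110A0000A22CCB10C
  rot[18] = 1$110A0000A22CCB10C0
  rot[19] = $110A0000A22CCB10C01
Sorted (with $ < everything):
  sorted[0] = $110A0000A22CCB10C01
  sorted[1] = 0000A22CCB10C01$110A
  sorted[2] = 000A22CCB10C01$110A0
  sorted[3] = 00A22CCB10C01$110A00
  sorted[4] = 01$110A0000A22CCB10C
  sorted[5] = 0A0000A22CCB10C01$11
  sorted[6] = 0A22CCB10C01$110A000
  sorted[7] = 0C01$110A0000A22CCB1
  sorted[8] = 1$110A0000A22CCB10C0
  sorted[9] = 10A0000A22CCB10C01$1
  sorted[10] = 10C01$110A0000A22CCB
  sorted[11] = 110A0000A22CCB10C01$
  sorted[12] = 22CCB10C01$110A0000A
  sorted[13] = 2CCB10C01$110A0000A2
  sorted[14] = A0000A22CCB10C01$110
  sorted[15] = A22CCB10C01$110A0000
  sorted[16] = B10C01$110A0000A22CC
  sorted[17] = C01$110A0000A22CCB10
  sorted[18] = CB10C01$110A0000A22C
  sorted[19] = CCB10C01$110A0000A22
sorted[12] = 22CCB10C01$110A0000A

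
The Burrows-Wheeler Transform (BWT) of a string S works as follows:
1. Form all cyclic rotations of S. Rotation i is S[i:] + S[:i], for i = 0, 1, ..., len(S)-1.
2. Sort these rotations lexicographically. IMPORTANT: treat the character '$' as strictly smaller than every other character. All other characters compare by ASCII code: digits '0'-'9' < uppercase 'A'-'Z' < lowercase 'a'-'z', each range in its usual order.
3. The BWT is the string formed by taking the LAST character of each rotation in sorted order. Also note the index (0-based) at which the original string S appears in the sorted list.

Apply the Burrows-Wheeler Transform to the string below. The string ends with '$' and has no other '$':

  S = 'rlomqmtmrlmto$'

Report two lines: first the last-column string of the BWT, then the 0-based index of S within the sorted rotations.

All 14 rotations (rotation i = S[i:]+S[:i]):
  rot[0] = rlomqmtmrlmto$
  rot[1] = lomqmtmrlmto$r
  rot[2] = omqmtmrlmto$rl
  rot[3] = mqmtmrlmto$rlo
  rot[4] = qmtmrlmto$rlom
  rot[5] = mtmrlmto$rlomq
  rot[6] = tmrlmto$rlomqm
  rot[7] = mrlmto$rlomqmt
  rot[8] = rlmto$rlomqmtm
  rot[9] = lmto$rlomqmtmr
  rot[10] = mto$rlomqmtmrl
  rot[11] = to$rlomqmtmrlm
  rot[12] = o$rlomqmtmrlmt
  rot[13] = $rlomqmtmrlmto
Sorted (with $ < everything):
  sorted[0] = $rlomqmtmrlmto  (last char: 'o')
  sorted[1] = lmto$rlomqmtmr  (last char: 'r')
  sorted[2] = lomqmtmrlmto$r  (last char: 'r')
  sorted[3] = mqmtmrlmto$rlo  (last char: 'o')
  sorted[4] = mrlmto$rlomqmt  (last char: 't')
  sorted[5] = mtmrlmto$rlomq  (last char: 'q')
  sorted[6] = mto$rlomqmtmrl  (last char: 'l')
  sorted[7] = o$rlomqmtmrlmt  (last char: 't')
  sorted[8] = omqmtmrlmto$rl  (last char: 'l')
  sorted[9] = qmtmrlmto$rlom  (last char: 'm')
  sorted[10] = rlmto$rlomqmtm  (last char: 'm')
  sorted[11] = rlomqmtmrlmto$  (last char: '$')
  sorted[12] = tmrlmto$rlomqm  (last char: 'm')
  sorted[13] = to$rlomqmtmrlm  (last char: 'm')
Last column: orrotqltlmm$mm
Original string S is at sorted index 11

Answer: orrotqltlmm$mm
11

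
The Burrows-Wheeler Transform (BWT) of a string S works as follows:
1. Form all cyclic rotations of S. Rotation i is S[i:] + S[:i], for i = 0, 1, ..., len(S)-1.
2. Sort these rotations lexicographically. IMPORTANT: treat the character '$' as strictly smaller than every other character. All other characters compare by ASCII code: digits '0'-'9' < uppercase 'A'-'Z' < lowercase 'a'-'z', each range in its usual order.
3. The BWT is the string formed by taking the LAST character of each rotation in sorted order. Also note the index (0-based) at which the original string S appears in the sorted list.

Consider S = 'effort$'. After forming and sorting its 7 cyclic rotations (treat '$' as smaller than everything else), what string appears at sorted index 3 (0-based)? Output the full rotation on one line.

All 7 rotations (rotation i = S[i:]+S[:i]):
  rot[0] = effort$
  rot[1] = ffort$e
  rot[2] = fort$ef
  rot[3] = ort$eff
  rot[4] = rt$effo
  rot[5] = t$effor
  rot[6] = $effort
Sorted (with $ < everything):
  sorted[0] = $effort
  sorted[1] = effort$
  sorted[2] = ffort$e
  sorted[3] = fort$ef
  sorted[4] = ort$eff
  sorted[5] = rt$effo
  sorted[6] = t$effor
sorted[3] = fort$ef

Answer: fort$ef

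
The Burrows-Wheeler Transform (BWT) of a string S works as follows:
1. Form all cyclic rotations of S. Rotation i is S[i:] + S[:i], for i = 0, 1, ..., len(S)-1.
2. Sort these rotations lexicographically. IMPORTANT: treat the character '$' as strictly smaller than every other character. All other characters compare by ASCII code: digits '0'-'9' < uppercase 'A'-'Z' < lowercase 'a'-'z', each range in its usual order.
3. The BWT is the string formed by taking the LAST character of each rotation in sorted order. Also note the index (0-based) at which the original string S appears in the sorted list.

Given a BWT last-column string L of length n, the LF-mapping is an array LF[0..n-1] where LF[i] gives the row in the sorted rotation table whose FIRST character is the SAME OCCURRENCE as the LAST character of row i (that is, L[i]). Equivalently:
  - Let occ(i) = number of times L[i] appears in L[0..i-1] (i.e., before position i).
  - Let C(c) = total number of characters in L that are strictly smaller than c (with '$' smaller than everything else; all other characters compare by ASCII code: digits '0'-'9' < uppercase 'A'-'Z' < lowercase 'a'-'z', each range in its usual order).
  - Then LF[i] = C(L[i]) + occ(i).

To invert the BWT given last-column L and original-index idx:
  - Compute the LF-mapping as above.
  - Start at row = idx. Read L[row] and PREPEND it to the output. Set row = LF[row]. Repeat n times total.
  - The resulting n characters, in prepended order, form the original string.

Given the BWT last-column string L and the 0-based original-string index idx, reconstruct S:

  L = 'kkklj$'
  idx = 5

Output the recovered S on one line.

Answer: lkjkk$

Derivation:
LF mapping: 2 3 4 5 1 0
Walk LF starting at row 5, prepending L[row]:
  step 1: row=5, L[5]='$', prepend. Next row=LF[5]=0
  step 2: row=0, L[0]='k', prepend. Next row=LF[0]=2
  step 3: row=2, L[2]='k', prepend. Next row=LF[2]=4
  step 4: row=4, L[4]='j', prepend. Next row=LF[4]=1
  step 5: row=1, L[1]='k', prepend. Next row=LF[1]=3
  step 6: row=3, L[3]='l', prepend. Next row=LF[3]=5
Reversed output: lkjkk$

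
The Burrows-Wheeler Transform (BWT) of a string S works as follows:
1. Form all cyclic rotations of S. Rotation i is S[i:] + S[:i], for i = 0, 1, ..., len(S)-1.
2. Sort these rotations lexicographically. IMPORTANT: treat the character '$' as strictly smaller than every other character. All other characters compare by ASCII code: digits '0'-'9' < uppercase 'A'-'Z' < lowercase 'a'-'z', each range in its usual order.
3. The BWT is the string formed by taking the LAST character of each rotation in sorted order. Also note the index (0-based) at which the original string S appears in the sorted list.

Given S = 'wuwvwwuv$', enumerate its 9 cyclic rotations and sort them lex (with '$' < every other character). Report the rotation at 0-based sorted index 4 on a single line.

All 9 rotations (rotation i = S[i:]+S[:i]):
  rot[0] = wuwvwwuv$
  rot[1] = uwvwwuv$w
  rot[2] = wvwwuv$wu
  rot[3] = vwwuv$wuw
  rot[4] = wwuv$wuwv
  rot[5] = wuv$wuwvw
  rot[6] = uv$wuwvww
  rot[7] = v$wuwvwwu
  rot[8] = $wuwvwwuv
Sorted (with $ < everything):
  sorted[0] = $wuwvwwuv
  sorted[1] = uv$wuwvww
  sorted[2] = uwvwwuv$w
  sorted[3] = v$wuwvwwu
  sorted[4] = vwwuv$wuw
  sorted[5] = wuv$wuwvw
  sorted[6] = wuwvwwuv$
  sorted[7] = wvwwuv$wu
  sorted[8] = wwuv$wuwv
sorted[4] = vwwuv$wuw

Answer: vwwuv$wuw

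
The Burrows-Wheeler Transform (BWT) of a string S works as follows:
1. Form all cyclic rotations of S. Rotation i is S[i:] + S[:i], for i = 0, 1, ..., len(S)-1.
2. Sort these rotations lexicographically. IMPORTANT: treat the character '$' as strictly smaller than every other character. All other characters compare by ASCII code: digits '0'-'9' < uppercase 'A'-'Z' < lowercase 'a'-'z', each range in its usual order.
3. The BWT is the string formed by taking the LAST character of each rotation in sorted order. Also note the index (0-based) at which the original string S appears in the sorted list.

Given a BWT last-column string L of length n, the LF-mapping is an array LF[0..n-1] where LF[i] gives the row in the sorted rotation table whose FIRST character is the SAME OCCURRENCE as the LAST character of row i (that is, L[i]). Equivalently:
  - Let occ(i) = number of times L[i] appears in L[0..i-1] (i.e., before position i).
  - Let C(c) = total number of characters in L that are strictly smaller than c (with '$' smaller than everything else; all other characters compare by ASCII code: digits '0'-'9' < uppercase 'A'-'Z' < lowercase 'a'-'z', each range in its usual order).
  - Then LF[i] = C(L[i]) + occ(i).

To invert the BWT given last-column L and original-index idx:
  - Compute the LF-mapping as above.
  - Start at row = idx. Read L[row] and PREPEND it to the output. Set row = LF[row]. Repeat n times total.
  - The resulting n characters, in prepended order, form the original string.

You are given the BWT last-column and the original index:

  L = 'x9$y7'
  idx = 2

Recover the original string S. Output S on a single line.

LF mapping: 3 2 0 4 1
Walk LF starting at row 2, prepending L[row]:
  step 1: row=2, L[2]='$', prepend. Next row=LF[2]=0
  step 2: row=0, L[0]='x', prepend. Next row=LF[0]=3
  step 3: row=3, L[3]='y', prepend. Next row=LF[3]=4
  step 4: row=4, L[4]='7', prepend. Next row=LF[4]=1
  step 5: row=1, L[1]='9', prepend. Next row=LF[1]=2
Reversed output: 97yx$

Answer: 97yx$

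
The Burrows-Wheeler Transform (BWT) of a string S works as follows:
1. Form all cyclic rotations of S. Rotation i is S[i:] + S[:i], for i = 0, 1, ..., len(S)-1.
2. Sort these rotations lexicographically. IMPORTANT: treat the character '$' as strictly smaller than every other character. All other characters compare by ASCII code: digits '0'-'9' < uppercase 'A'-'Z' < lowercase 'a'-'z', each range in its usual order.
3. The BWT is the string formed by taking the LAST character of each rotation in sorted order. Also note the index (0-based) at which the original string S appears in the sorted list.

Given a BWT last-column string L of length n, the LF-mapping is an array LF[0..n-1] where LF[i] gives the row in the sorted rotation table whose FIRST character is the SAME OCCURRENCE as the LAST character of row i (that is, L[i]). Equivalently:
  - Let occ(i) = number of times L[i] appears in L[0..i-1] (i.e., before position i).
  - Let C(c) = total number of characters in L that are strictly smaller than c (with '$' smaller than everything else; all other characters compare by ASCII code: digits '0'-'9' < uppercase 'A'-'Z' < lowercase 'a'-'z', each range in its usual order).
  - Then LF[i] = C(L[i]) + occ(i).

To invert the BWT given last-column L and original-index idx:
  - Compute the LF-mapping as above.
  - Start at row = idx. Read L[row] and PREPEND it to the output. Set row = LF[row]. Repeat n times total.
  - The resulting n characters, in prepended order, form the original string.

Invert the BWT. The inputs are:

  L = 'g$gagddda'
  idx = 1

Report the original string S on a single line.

Answer: addgagdg$

Derivation:
LF mapping: 6 0 7 1 8 3 4 5 2
Walk LF starting at row 1, prepending L[row]:
  step 1: row=1, L[1]='$', prepend. Next row=LF[1]=0
  step 2: row=0, L[0]='g', prepend. Next row=LF[0]=6
  step 3: row=6, L[6]='d', prepend. Next row=LF[6]=4
  step 4: row=4, L[4]='g', prepend. Next row=LF[4]=8
  step 5: row=8, L[8]='a', prepend. Next row=LF[8]=2
  step 6: row=2, L[2]='g', prepend. Next row=LF[2]=7
  step 7: row=7, L[7]='d', prepend. Next row=LF[7]=5
  step 8: row=5, L[5]='d', prepend. Next row=LF[5]=3
  step 9: row=3, L[3]='a', prepend. Next row=LF[3]=1
Reversed output: addgagdg$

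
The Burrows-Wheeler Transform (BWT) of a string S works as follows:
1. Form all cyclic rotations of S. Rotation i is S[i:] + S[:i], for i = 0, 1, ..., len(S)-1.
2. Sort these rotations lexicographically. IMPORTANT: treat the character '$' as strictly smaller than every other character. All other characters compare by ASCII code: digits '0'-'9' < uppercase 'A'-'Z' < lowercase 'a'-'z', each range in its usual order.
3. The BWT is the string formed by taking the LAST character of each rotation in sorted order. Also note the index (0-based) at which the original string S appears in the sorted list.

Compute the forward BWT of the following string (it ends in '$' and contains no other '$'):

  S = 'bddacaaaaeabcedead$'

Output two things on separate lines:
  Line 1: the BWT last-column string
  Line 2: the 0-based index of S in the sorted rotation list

All 19 rotations (rotation i = S[i:]+S[:i]):
  rot[0] = bddacaaaaeabcedead$
  rot[1] = ddacaaaaeabcedead$b
  rot[2] = dacaaaaeabcedead$bd
  rot[3] = acaaaaeabcedead$bdd
  rot[4] = caaaaeabcedead$bdda
  rot[5] = aaaaeabcedead$bddac
  rot[6] = aaaeabcedead$bddaca
  rot[7] = aaeabcedead$bddacaa
  rot[8] = aeabcedead$bddacaaa
  rot[9] = eabcedead$bddacaaaa
  rot[10] = abcedead$bddacaaaae
  rot[11] = bcedead$bddacaaaaea
  rot[12] = cedead$bddacaaaaeab
  rot[13] = edead$bddacaaaaeabc
  rot[14] = dead$bddacaaaaeabce
  rot[15] = ead$bddacaaaaeabced
  rot[16] = ad$bddacaaaaeabcede
  rot[17] = d$bddacaaaaeabcedea
  rot[18] = $bddacaaaaeabcedead
Sorted (with $ < everything):
  sorted[0] = $bddacaaaaeabcedead  (last char: 'd')
  sorted[1] = aaaaeabcedead$bddac  (last char: 'c')
  sorted[2] = aaaeabcedead$bddaca  (last char: 'a')
  sorted[3] = aaeabcedead$bddacaa  (last char: 'a')
  sorted[4] = abcedead$bddacaaaae  (last char: 'e')
  sorted[5] = acaaaaeabcedead$bdd  (last char: 'd')
  sorted[6] = ad$bddacaaaaeabcede  (last char: 'e')
  sorted[7] = aeabcedead$bddacaaa  (last char: 'a')
  sorted[8] = bcedead$bddacaaaaea  (last char: 'a')
  sorted[9] = bddacaaaaeabcedead$  (last char: '$')
  sorted[10] = caaaaeabcedead$bdda  (last char: 'a')
  sorted[11] = cedead$bddacaaaaeab  (last char: 'b')
  sorted[12] = d$bddacaaaaeabcedea  (last char: 'a')
  sorted[13] = dacaaaaeabcedead$bd  (last char: 'd')
  sorted[14] = ddacaaaaeabcedead$b  (last char: 'b')
  sorted[15] = dead$bddacaaaaeabce  (last char: 'e')
  sorted[16] = eabcedead$bddacaaaa  (last char: 'a')
  sorted[17] = ead$bddacaaaaeabced  (last char: 'd')
  sorted[18] = edead$bddacaaaaeabc  (last char: 'c')
Last column: dcaaedeaa$abadbeadc
Original string S is at sorted index 9

Answer: dcaaedeaa$abadbeadc
9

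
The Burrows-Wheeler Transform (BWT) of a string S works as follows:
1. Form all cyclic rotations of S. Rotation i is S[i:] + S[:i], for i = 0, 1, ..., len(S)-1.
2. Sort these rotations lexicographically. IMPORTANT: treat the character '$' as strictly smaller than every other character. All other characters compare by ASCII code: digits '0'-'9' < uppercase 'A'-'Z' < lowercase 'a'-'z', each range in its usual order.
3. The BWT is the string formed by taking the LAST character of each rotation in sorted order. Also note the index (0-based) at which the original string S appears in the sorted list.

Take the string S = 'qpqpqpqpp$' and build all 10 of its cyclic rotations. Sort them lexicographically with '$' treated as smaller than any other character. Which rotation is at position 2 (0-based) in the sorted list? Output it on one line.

Answer: pp$qpqpqpq

Derivation:
All 10 rotations (rotation i = S[i:]+S[:i]):
  rot[0] = qpqpqpqpp$
  rot[1] = pqpqpqpp$q
  rot[2] = qpqpqpp$qp
  rot[3] = pqpqpp$qpq
  rot[4] = qpqpp$qpqp
  rot[5] = pqpp$qpqpq
  rot[6] = qpp$qpqpqp
  rot[7] = pp$qpqpqpq
  rot[8] = p$qpqpqpqp
  rot[9] = $qpqpqpqpp
Sorted (with $ < everything):
  sorted[0] = $qpqpqpqpp
  sorted[1] = p$qpqpqpqp
  sorted[2] = pp$qpqpqpq
  sorted[3] = pqpp$qpqpq
  sorted[4] = pqpqpp$qpq
  sorted[5] = pqpqpqpp$q
  sorted[6] = qpp$qpqpqp
  sorted[7] = qpqpp$qpqp
  sorted[8] = qpqpqpp$qp
  sorted[9] = qpqpqpqpp$
sorted[2] = pp$qpqpqpq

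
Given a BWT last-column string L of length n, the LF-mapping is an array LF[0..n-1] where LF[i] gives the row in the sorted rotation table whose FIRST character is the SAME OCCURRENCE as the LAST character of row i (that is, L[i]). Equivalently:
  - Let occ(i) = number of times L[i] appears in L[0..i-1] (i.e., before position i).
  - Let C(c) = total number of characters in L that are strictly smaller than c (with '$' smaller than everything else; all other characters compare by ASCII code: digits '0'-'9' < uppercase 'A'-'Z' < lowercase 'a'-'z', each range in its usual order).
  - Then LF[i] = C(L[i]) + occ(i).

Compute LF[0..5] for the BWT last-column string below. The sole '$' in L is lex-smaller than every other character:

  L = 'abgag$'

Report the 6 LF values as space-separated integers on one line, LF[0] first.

Char counts: '$':1, 'a':2, 'b':1, 'g':2
C (first-col start): C('$')=0, C('a')=1, C('b')=3, C('g')=4
L[0]='a': occ=0, LF[0]=C('a')+0=1+0=1
L[1]='b': occ=0, LF[1]=C('b')+0=3+0=3
L[2]='g': occ=0, LF[2]=C('g')+0=4+0=4
L[3]='a': occ=1, LF[3]=C('a')+1=1+1=2
L[4]='g': occ=1, LF[4]=C('g')+1=4+1=5
L[5]='$': occ=0, LF[5]=C('$')+0=0+0=0

Answer: 1 3 4 2 5 0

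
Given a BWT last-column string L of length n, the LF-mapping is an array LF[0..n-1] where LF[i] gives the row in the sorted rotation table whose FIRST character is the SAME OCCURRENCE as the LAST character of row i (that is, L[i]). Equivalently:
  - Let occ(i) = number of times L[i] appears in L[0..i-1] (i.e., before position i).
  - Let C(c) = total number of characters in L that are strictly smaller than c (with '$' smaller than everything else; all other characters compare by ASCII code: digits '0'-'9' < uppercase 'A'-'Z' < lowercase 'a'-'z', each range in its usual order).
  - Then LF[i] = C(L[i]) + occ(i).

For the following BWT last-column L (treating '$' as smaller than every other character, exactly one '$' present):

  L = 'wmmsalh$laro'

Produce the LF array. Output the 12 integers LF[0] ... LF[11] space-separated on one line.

Answer: 11 6 7 10 1 4 3 0 5 2 9 8

Derivation:
Char counts: '$':1, 'a':2, 'h':1, 'l':2, 'm':2, 'o':1, 'r':1, 's':1, 'w':1
C (first-col start): C('$')=0, C('a')=1, C('h')=3, C('l')=4, C('m')=6, C('o')=8, C('r')=9, C('s')=10, C('w')=11
L[0]='w': occ=0, LF[0]=C('w')+0=11+0=11
L[1]='m': occ=0, LF[1]=C('m')+0=6+0=6
L[2]='m': occ=1, LF[2]=C('m')+1=6+1=7
L[3]='s': occ=0, LF[3]=C('s')+0=10+0=10
L[4]='a': occ=0, LF[4]=C('a')+0=1+0=1
L[5]='l': occ=0, LF[5]=C('l')+0=4+0=4
L[6]='h': occ=0, LF[6]=C('h')+0=3+0=3
L[7]='$': occ=0, LF[7]=C('$')+0=0+0=0
L[8]='l': occ=1, LF[8]=C('l')+1=4+1=5
L[9]='a': occ=1, LF[9]=C('a')+1=1+1=2
L[10]='r': occ=0, LF[10]=C('r')+0=9+0=9
L[11]='o': occ=0, LF[11]=C('o')+0=8+0=8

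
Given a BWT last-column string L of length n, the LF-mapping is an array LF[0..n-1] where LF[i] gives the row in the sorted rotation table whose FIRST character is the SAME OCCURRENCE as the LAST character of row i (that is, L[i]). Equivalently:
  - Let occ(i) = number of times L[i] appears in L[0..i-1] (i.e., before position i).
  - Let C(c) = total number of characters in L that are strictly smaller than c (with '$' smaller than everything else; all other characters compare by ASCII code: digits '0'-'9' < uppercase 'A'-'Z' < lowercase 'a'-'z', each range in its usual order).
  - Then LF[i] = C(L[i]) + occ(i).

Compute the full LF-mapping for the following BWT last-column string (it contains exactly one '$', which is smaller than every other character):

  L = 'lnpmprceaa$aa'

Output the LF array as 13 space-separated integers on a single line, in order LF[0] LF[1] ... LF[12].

Char counts: '$':1, 'a':4, 'c':1, 'e':1, 'l':1, 'm':1, 'n':1, 'p':2, 'r':1
C (first-col start): C('$')=0, C('a')=1, C('c')=5, C('e')=6, C('l')=7, C('m')=8, C('n')=9, C('p')=10, C('r')=12
L[0]='l': occ=0, LF[0]=C('l')+0=7+0=7
L[1]='n': occ=0, LF[1]=C('n')+0=9+0=9
L[2]='p': occ=0, LF[2]=C('p')+0=10+0=10
L[3]='m': occ=0, LF[3]=C('m')+0=8+0=8
L[4]='p': occ=1, LF[4]=C('p')+1=10+1=11
L[5]='r': occ=0, LF[5]=C('r')+0=12+0=12
L[6]='c': occ=0, LF[6]=C('c')+0=5+0=5
L[7]='e': occ=0, LF[7]=C('e')+0=6+0=6
L[8]='a': occ=0, LF[8]=C('a')+0=1+0=1
L[9]='a': occ=1, LF[9]=C('a')+1=1+1=2
L[10]='$': occ=0, LF[10]=C('$')+0=0+0=0
L[11]='a': occ=2, LF[11]=C('a')+2=1+2=3
L[12]='a': occ=3, LF[12]=C('a')+3=1+3=4

Answer: 7 9 10 8 11 12 5 6 1 2 0 3 4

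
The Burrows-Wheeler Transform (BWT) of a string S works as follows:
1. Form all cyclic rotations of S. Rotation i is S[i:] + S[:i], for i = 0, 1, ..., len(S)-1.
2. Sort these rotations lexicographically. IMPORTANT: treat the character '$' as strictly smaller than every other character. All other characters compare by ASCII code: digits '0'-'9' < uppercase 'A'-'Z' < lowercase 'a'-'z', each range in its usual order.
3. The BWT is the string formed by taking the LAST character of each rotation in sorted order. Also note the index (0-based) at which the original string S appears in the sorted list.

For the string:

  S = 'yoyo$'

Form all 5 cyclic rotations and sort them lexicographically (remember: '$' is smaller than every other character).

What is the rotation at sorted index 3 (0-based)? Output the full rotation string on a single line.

Answer: yo$yo

Derivation:
All 5 rotations (rotation i = S[i:]+S[:i]):
  rot[0] = yoyo$
  rot[1] = oyo$y
  rot[2] = yo$yo
  rot[3] = o$yoy
  rot[4] = $yoyo
Sorted (with $ < everything):
  sorted[0] = $yoyo
  sorted[1] = o$yoy
  sorted[2] = oyo$y
  sorted[3] = yo$yo
  sorted[4] = yoyo$
sorted[3] = yo$yo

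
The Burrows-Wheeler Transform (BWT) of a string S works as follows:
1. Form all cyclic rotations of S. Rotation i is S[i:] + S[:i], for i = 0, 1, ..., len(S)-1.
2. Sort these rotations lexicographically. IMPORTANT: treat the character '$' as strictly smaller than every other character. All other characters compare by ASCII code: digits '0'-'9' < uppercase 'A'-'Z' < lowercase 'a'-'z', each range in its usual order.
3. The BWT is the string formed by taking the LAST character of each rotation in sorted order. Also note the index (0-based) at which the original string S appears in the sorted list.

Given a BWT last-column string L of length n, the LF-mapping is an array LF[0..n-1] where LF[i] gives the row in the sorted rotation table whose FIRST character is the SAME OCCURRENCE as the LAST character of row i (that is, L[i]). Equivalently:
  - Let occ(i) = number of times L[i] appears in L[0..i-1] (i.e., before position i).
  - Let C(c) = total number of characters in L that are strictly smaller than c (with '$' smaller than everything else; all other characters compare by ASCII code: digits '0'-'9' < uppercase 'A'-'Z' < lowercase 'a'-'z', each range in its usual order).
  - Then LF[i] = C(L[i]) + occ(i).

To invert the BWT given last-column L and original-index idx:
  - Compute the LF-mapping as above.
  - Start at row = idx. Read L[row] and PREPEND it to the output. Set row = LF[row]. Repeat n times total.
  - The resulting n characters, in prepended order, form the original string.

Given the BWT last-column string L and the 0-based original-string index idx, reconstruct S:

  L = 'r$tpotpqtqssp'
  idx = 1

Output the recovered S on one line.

Answer: optstppqstqr$

Derivation:
LF mapping: 7 0 10 2 1 11 3 5 12 6 8 9 4
Walk LF starting at row 1, prepending L[row]:
  step 1: row=1, L[1]='$', prepend. Next row=LF[1]=0
  step 2: row=0, L[0]='r', prepend. Next row=LF[0]=7
  step 3: row=7, L[7]='q', prepend. Next row=LF[7]=5
  step 4: row=5, L[5]='t', prepend. Next row=LF[5]=11
  step 5: row=11, L[11]='s', prepend. Next row=LF[11]=9
  step 6: row=9, L[9]='q', prepend. Next row=LF[9]=6
  step 7: row=6, L[6]='p', prepend. Next row=LF[6]=3
  step 8: row=3, L[3]='p', prepend. Next row=LF[3]=2
  step 9: row=2, L[2]='t', prepend. Next row=LF[2]=10
  step 10: row=10, L[10]='s', prepend. Next row=LF[10]=8
  step 11: row=8, L[8]='t', prepend. Next row=LF[8]=12
  step 12: row=12, L[12]='p', prepend. Next row=LF[12]=4
  step 13: row=4, L[4]='o', prepend. Next row=LF[4]=1
Reversed output: optstppqstqr$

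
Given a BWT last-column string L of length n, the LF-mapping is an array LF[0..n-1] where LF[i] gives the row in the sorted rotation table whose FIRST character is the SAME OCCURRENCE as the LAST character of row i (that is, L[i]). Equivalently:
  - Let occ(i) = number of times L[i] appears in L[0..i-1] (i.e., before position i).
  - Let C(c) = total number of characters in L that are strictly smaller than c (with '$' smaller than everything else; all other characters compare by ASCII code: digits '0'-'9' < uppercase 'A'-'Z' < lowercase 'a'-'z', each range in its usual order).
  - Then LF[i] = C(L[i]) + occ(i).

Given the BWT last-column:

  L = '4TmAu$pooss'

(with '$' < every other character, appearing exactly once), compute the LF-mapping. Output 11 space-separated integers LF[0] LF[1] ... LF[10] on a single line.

Char counts: '$':1, '4':1, 'A':1, 'T':1, 'm':1, 'o':2, 'p':1, 's':2, 'u':1
C (first-col start): C('$')=0, C('4')=1, C('A')=2, C('T')=3, C('m')=4, C('o')=5, C('p')=7, C('s')=8, C('u')=10
L[0]='4': occ=0, LF[0]=C('4')+0=1+0=1
L[1]='T': occ=0, LF[1]=C('T')+0=3+0=3
L[2]='m': occ=0, LF[2]=C('m')+0=4+0=4
L[3]='A': occ=0, LF[3]=C('A')+0=2+0=2
L[4]='u': occ=0, LF[4]=C('u')+0=10+0=10
L[5]='$': occ=0, LF[5]=C('$')+0=0+0=0
L[6]='p': occ=0, LF[6]=C('p')+0=7+0=7
L[7]='o': occ=0, LF[7]=C('o')+0=5+0=5
L[8]='o': occ=1, LF[8]=C('o')+1=5+1=6
L[9]='s': occ=0, LF[9]=C('s')+0=8+0=8
L[10]='s': occ=1, LF[10]=C('s')+1=8+1=9

Answer: 1 3 4 2 10 0 7 5 6 8 9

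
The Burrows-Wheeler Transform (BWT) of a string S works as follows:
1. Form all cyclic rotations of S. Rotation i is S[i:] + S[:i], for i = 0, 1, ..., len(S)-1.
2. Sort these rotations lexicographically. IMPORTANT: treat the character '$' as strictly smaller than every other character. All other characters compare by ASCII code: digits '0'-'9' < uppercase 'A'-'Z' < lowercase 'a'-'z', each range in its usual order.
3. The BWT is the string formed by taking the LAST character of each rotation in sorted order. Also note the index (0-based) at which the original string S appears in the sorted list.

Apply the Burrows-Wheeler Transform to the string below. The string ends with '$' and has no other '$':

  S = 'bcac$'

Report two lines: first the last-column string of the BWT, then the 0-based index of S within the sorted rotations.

All 5 rotations (rotation i = S[i:]+S[:i]):
  rot[0] = bcac$
  rot[1] = cac$b
  rot[2] = ac$bc
  rot[3] = c$bca
  rot[4] = $bcac
Sorted (with $ < everything):
  sorted[0] = $bcac  (last char: 'c')
  sorted[1] = ac$bc  (last char: 'c')
  sorted[2] = bcac$  (last char: '$')
  sorted[3] = c$bca  (last char: 'a')
  sorted[4] = cac$b  (last char: 'b')
Last column: cc$ab
Original string S is at sorted index 2

Answer: cc$ab
2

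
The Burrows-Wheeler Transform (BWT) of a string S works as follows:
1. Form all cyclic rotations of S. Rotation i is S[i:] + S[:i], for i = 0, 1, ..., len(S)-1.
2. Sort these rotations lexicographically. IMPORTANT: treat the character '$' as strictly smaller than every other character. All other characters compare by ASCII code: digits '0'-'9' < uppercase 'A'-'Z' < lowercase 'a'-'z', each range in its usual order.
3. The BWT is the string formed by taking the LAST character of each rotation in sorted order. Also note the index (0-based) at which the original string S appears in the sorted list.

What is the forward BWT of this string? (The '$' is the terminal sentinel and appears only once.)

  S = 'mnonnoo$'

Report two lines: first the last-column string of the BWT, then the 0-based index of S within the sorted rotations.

Answer: o$omnonn
1

Derivation:
All 8 rotations (rotation i = S[i:]+S[:i]):
  rot[0] = mnonnoo$
  rot[1] = nonnoo$m
  rot[2] = onnoo$mn
  rot[3] = nnoo$mno
  rot[4] = noo$mnon
  rot[5] = oo$mnonn
  rot[6] = o$mnonno
  rot[7] = $mnonnoo
Sorted (with $ < everything):
  sorted[0] = $mnonnoo  (last char: 'o')
  sorted[1] = mnonnoo$  (last char: '$')
  sorted[2] = nnoo$mno  (last char: 'o')
  sorted[3] = nonnoo$m  (last char: 'm')
  sorted[4] = noo$mnon  (last char: 'n')
  sorted[5] = o$mnonno  (last char: 'o')
  sorted[6] = onnoo$mn  (last char: 'n')
  sorted[7] = oo$mnonn  (last char: 'n')
Last column: o$omnonn
Original string S is at sorted index 1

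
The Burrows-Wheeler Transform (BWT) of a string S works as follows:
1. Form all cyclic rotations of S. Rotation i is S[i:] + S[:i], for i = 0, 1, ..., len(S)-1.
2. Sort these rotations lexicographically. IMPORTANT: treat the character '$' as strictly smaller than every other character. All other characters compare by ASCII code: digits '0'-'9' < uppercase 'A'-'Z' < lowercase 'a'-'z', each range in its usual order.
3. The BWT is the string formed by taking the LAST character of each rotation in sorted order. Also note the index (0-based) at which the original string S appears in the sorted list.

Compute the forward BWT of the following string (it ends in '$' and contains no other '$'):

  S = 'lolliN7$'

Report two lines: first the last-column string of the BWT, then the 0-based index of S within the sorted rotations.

Answer: 7Nillo$l
6

Derivation:
All 8 rotations (rotation i = S[i:]+S[:i]):
  rot[0] = lolliN7$
  rot[1] = olliN7$l
  rot[2] = lliN7$lo
  rot[3] = liN7$lol
  rot[4] = iN7$loll
  rot[5] = N7$lolli
  rot[6] = 7$lolliN
  rot[7] = $lolliN7
Sorted (with $ < everything):
  sorted[0] = $lolliN7  (last char: '7')
  sorted[1] = 7$lolliN  (last char: 'N')
  sorted[2] = N7$lolli  (last char: 'i')
  sorted[3] = iN7$loll  (last char: 'l')
  sorted[4] = liN7$lol  (last char: 'l')
  sorted[5] = lliN7$lo  (last char: 'o')
  sorted[6] = lolliN7$  (last char: '$')
  sorted[7] = olliN7$l  (last char: 'l')
Last column: 7Nillo$l
Original string S is at sorted index 6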